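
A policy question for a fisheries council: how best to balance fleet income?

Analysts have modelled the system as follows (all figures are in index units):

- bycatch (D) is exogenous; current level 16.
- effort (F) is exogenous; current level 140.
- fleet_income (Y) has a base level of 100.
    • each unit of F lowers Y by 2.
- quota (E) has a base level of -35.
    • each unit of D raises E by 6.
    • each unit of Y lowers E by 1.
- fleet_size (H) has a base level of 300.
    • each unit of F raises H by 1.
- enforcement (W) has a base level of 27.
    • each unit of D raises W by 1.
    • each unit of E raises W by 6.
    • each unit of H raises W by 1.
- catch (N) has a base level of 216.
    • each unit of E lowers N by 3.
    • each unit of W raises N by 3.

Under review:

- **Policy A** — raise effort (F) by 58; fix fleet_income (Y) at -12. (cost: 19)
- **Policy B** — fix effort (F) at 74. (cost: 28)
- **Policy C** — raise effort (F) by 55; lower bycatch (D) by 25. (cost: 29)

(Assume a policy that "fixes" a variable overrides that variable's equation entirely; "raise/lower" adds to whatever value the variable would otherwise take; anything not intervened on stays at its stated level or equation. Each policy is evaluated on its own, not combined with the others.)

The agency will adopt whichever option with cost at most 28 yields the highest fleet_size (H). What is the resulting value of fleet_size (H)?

Policy A (F + 58, Y := -12):
  F = 140 + 58 = 198
  H = 300 + 198 = 498
Policy B (F := 74):
  F = 74
  H = 300 + 74 = 374
Comparing — Policy A: H=498, Policy B: H=374. Highest is 498 (Policy A).

498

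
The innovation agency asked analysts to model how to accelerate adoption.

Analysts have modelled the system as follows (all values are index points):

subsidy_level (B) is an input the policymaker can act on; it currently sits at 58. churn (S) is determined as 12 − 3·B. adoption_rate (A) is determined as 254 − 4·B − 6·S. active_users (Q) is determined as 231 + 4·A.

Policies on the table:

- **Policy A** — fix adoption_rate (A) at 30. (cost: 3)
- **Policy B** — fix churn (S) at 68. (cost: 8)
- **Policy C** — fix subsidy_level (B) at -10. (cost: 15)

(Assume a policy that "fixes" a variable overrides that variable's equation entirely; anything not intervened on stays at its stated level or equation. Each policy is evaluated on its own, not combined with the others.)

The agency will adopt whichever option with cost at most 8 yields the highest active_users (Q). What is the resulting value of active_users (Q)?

Policy A (A := 30):
  B = 58
  S = 12 − 3·58 = -162
  A = 30
  Q = 231 + 4·30 = 351
Policy B (S := 68):
  B = 58
  S = 68
  A = 254 − 4·58 − 6·68 = -386
  Q = 231 + 4·(-386) = -1313
Comparing — Policy A: Q=351, Policy B: Q=-1313. Highest is 351 (Policy A).

351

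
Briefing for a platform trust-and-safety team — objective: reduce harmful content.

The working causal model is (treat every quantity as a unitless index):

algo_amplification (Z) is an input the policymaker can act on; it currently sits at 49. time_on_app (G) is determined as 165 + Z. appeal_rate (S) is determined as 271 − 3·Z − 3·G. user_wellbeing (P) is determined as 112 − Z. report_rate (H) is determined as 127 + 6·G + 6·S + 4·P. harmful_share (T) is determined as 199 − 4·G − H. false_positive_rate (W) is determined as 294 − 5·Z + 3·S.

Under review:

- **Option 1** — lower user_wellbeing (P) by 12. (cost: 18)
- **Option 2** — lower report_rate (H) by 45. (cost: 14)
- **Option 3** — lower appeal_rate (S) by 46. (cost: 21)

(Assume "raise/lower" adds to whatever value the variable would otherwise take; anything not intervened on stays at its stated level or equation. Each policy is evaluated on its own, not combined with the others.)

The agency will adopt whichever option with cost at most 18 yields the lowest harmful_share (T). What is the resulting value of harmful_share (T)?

Option 1 (P − 12):
  Z = 49
  G = 165 + 49 = 214
  S = 271 − 3·49 − 3·214 = -518
  P = 112 − 49 (−12 from intervention) = 51
  H = 127 + 6·214 + 6·(-518) + 4·51 = -1493
  T = 199 − 4·214 − (-1493) = 836
Option 2 (H − 45):
  Z = 49
  G = 165 + 49 = 214
  S = 271 − 3·49 − 3·214 = -518
  P = 112 − 49 = 63
  H = 127 + 6·214 + 6·(-518) + 4·63 (−45 from intervention) = -1490
  T = 199 − 4·214 − (-1490) = 833
Comparing — Option 1: T=836, Option 2: T=833. Lowest is 833 (Option 2).

833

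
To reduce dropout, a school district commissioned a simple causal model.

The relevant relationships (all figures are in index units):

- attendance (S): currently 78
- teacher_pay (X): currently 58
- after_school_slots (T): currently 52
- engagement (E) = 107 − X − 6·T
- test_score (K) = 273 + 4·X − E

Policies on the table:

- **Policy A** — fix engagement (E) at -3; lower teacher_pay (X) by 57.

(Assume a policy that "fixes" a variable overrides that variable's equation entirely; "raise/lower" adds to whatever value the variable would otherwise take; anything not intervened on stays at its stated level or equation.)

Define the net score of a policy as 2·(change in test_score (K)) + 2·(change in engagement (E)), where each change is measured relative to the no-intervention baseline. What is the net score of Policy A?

-456

Baseline:
  X = 58
  T = 52
  E = 107 − 58 − 6·52 = -263
  K = 273 + 4·58 − (-263) = 768
Policy A (E := -3, X − 57):
  X = 58 − 57 = 1
  T = 52
  E = -3
  K = 273 + 4·1 − (-3) = 280
ΔK = 280 − 768 = -488; ΔE = -3 − (-263) = 260
Score = 2·(-488) + 2·260 = -456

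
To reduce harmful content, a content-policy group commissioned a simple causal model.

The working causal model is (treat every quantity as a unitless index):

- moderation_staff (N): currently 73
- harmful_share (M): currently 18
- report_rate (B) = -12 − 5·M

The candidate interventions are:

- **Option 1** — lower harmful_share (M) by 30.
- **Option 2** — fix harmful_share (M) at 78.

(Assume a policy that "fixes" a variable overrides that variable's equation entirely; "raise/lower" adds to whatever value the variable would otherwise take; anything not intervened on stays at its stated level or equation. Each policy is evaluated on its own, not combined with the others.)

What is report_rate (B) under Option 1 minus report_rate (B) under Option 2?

Option 1 (M − 30):
  M = 18 − 30 = -12
  B = -12 − 5·(-12) = 48
Option 2 (M := 78):
  M = 78
  B = -12 − 5·78 = -402
B: 48 − (-402) = 450

450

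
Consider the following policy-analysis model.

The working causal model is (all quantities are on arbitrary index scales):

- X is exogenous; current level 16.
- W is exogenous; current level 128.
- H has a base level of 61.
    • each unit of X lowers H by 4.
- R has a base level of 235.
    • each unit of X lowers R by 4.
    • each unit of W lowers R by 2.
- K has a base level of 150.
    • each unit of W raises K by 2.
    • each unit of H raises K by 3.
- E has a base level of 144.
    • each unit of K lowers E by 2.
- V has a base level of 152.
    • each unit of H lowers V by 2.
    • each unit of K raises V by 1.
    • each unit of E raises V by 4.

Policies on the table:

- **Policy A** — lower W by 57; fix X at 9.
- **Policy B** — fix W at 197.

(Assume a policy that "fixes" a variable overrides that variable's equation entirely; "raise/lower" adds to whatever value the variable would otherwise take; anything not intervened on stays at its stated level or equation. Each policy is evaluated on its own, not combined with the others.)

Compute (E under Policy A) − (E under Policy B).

336

Policy A (W − 57, X := 9):
  X = 9
  W = 128 − 57 = 71
  H = 61 − 4·9 = 25
  K = 150 + 2·71 + 3·25 = 367
  E = 144 − 2·367 = -590
Policy B (W := 197):
  X = 16
  W = 197
  H = 61 − 4·16 = -3
  K = 150 + 2·197 + 3·(-3) = 535
  E = 144 − 2·535 = -926
E: -590 − (-926) = 336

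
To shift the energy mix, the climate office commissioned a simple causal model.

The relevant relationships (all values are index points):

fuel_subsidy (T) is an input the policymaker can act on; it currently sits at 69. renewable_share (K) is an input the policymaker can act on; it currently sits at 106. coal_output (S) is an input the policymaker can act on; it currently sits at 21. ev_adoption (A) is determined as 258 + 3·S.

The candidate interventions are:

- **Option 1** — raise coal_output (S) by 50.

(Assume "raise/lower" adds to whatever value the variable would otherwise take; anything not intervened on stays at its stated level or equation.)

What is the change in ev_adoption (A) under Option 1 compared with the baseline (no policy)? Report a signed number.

150

Baseline:
  S = 21
  A = 258 + 3·21 = 321
Option 1 (S + 50):
  S = 21 + 50 = 71
  A = 258 + 3·71 = 471
Change in A: 471 − 321 = 150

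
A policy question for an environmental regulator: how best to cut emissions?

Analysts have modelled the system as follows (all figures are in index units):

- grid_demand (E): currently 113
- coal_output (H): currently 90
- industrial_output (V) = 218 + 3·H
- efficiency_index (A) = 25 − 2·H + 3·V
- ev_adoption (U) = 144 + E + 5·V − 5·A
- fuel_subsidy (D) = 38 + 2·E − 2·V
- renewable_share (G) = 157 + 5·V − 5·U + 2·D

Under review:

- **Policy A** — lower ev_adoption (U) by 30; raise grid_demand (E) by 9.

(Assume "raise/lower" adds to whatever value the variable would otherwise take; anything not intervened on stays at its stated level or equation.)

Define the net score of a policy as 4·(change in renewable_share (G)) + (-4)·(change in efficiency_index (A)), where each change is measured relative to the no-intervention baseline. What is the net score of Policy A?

Baseline:
  E = 113
  H = 90
  V = 218 + 3·90 = 488
  A = 25 − 2·90 + 3·488 = 1309
  U = 144 + 113 + 5·488 − 5·1309 = -3848
  D = 38 + 2·113 − 2·488 = -712
  G = 157 + 5·488 − 5·(-3848) + 2·(-712) = 20413
Policy A (U − 30, E + 9):
  E = 113 + 9 = 122
  H = 90
  V = 218 + 3·90 = 488
  A = 25 − 2·90 + 3·488 = 1309
  U = 144 + 122 + 5·488 − 5·1309 (−30 from intervention) = -3869
  D = 38 + 2·122 − 2·488 = -694
  G = 157 + 5·488 − 5·(-3869) + 2·(-694) = 20554
ΔG = 20554 − 20413 = 141; ΔA = 1309 − 1309 = 0
Score = 4·141 + (-4)·0 = 564

564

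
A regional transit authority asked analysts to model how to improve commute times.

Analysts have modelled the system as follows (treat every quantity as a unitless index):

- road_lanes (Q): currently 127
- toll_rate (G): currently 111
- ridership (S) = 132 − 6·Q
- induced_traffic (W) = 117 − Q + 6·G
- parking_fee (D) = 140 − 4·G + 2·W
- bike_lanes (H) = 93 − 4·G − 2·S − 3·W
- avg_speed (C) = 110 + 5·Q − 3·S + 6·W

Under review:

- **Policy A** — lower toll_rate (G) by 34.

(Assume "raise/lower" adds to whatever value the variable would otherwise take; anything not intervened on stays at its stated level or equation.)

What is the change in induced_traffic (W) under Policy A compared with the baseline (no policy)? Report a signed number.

Baseline:
  Q = 127
  G = 111
  W = 117 − 127 + 6·111 = 656
Policy A (G − 34):
  Q = 127
  G = 111 − 34 = 77
  W = 117 − 127 + 6·77 = 452
Change in W: 452 − 656 = -204

-204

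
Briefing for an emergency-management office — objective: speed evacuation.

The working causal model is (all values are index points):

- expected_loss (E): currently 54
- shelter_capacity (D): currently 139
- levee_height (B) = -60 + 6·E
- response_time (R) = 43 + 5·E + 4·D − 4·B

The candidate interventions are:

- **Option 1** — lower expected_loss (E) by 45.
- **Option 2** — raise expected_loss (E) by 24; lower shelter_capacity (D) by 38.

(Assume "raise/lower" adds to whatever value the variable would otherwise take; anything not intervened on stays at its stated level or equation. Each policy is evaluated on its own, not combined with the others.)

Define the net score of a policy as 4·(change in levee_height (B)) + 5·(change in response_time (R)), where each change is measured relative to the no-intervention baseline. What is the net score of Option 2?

Baseline:
  E = 54
  D = 139
  B = -60 + 6·54 = 264
  R = 43 + 5·54 + 4·139 − 4·264 = -187
Option 2 (E + 24, D − 38):
  E = 54 + 24 = 78
  D = 139 − 38 = 101
  B = -60 + 6·78 = 408
  R = 43 + 5·78 + 4·101 − 4·408 = -795
ΔB = 408 − 264 = 144; ΔR = -795 − (-187) = -608
Score = 4·144 + 5·(-608) = -2464

-2464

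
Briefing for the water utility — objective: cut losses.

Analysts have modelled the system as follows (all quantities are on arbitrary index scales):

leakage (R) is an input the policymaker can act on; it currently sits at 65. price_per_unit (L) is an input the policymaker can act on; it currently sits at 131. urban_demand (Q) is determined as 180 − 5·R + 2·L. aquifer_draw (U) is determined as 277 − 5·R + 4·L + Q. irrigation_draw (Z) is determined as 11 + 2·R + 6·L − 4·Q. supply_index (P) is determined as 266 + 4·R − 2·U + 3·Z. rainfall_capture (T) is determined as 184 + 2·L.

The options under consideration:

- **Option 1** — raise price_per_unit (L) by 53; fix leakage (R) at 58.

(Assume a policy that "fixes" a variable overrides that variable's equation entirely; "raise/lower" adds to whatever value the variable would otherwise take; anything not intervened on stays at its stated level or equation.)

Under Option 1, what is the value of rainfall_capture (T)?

Option 1 (L + 53, R := 58):
  L = 131 + 53 = 184
  T = 184 + 2·184 = 552

552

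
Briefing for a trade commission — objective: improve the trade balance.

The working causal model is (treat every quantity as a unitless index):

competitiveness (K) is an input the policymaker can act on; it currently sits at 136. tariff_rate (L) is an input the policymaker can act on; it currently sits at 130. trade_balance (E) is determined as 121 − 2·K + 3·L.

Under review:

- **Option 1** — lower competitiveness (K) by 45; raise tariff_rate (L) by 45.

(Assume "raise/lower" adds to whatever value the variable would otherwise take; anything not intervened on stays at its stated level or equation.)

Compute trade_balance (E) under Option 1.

Option 1 (K − 45, L + 45):
  K = 136 − 45 = 91
  L = 130 + 45 = 175
  E = 121 − 2·91 + 3·175 = 464

464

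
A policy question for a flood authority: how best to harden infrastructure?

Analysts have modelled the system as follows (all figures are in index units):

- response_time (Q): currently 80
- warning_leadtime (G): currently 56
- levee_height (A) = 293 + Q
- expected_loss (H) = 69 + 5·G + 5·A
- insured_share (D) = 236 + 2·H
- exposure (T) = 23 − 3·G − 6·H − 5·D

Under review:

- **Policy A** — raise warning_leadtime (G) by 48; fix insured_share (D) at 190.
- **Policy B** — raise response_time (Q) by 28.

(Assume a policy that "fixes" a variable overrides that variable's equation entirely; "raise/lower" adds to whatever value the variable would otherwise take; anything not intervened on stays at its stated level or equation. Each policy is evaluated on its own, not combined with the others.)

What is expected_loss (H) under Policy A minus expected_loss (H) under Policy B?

100

Policy A (G + 48, D := 190):
  Q = 80
  G = 56 + 48 = 104
  A = 293 + 80 = 373
  H = 69 + 5·104 + 5·373 = 2454
Policy B (Q + 28):
  Q = 80 + 28 = 108
  G = 56
  A = 293 + 108 = 401
  H = 69 + 5·56 + 5·401 = 2354
H: 2454 − 2354 = 100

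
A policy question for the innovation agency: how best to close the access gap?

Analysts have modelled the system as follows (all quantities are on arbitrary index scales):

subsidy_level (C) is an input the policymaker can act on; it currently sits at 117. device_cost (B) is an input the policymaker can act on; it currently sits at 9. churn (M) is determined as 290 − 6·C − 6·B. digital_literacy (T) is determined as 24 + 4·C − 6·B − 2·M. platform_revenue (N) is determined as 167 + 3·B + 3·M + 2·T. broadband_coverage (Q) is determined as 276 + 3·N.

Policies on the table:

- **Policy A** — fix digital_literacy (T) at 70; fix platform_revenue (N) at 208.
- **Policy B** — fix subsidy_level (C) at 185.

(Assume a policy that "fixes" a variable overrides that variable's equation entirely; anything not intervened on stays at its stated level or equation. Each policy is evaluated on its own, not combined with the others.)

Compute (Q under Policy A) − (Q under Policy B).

Policy A (T := 70, N := 208):
  C = 117
  B = 9
  M = 290 − 6·117 − 6·9 = -466
  T = 70
  N = 208
  Q = 276 + 3·208 = 900
Policy B (C := 185):
  C = 185
  B = 9
  M = 290 − 6·185 − 6·9 = -874
  T = 24 + 4·185 − 6·9 − 2·(-874) = 2458
  N = 167 + 3·9 + 3·(-874) + 2·2458 = 2488
  Q = 276 + 3·2488 = 7740
Q: 900 − 7740 = -6840

-6840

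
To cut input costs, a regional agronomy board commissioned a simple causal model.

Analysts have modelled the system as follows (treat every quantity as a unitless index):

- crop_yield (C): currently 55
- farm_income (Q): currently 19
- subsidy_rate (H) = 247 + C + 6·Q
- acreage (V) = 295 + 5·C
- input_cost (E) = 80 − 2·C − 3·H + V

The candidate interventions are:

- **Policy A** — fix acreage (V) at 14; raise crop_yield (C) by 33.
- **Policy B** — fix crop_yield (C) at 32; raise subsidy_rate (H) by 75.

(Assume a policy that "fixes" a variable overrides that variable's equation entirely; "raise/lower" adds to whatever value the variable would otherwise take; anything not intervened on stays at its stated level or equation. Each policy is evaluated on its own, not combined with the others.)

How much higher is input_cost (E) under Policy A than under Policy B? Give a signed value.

-496

Policy A (V := 14, C + 33):
  C = 55 + 33 = 88
  Q = 19
  H = 247 + 88 + 6·19 = 449
  V = 14
  E = 80 − 2·88 − 3·449 + 14 = -1429
Policy B (C := 32, H + 75):
  C = 32
  Q = 19
  H = 247 + 32 + 6·19 (+75 from intervention) = 468
  V = 295 + 5·32 = 455
  E = 80 − 2·32 − 3·468 + 455 = -933
E: -1429 − (-933) = -496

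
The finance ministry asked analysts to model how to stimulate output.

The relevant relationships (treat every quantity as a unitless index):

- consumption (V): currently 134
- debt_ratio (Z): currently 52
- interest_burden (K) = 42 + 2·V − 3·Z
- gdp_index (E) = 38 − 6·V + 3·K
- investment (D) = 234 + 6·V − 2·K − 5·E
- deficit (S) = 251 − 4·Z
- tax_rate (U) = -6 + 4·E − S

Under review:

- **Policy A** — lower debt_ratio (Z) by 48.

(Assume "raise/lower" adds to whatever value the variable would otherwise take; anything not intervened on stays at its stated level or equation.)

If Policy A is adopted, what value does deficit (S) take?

Policy A (Z − 48):
  Z = 52 − 48 = 4
  S = 251 − 4·4 = 235

235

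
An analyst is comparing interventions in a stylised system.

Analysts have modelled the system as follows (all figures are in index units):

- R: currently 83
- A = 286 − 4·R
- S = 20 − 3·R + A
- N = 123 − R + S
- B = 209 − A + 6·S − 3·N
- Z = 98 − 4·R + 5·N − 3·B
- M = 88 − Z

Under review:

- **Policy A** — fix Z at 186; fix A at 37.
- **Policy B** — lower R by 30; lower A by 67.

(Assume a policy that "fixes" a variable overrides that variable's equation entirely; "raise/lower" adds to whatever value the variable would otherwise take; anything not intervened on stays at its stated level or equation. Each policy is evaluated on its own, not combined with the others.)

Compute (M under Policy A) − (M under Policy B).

602

Policy A (Z := 186, A := 37):
  R = 83
  A = 37
  S = 20 − 3·83 + 37 = -192
  N = 123 − 83 + (-192) = -152
  B = 209 − 37 + 6·(-192) − 3·(-152) = -524
  Z = 186
  M = 88 − 186 = -98
Policy B (R − 30, A − 67):
  R = 83 − 30 = 53
  A = 286 − 4·53 (−67 from intervention) = 7
  S = 20 − 3·53 + 7 = -132
  N = 123 − 53 + (-132) = -62
  B = 209 − 7 + 6·(-132) − 3·(-62) = -404
  Z = 98 − 4·53 + 5·(-62) − 3·(-404) = 788
  M = 88 − 788 = -700
M: -98 − (-700) = 602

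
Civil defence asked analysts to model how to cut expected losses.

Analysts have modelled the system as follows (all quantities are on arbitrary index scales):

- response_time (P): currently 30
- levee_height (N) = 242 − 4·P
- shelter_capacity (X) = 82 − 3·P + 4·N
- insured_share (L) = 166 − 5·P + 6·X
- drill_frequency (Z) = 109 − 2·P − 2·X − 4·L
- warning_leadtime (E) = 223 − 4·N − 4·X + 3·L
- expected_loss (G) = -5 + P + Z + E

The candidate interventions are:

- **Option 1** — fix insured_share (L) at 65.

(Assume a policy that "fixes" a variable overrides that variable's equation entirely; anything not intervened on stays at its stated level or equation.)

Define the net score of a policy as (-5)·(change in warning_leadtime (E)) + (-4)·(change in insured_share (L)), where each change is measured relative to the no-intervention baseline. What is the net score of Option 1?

53789

Baseline:
  P = 30
  N = 242 − 4·30 = 122
  X = 82 − 3·30 + 4·122 = 480
  L = 166 − 5·30 + 6·480 = 2896
  E = 223 − 4·122 − 4·480 + 3·2896 = 6503
Option 1 (L := 65):
  P = 30
  N = 242 − 4·30 = 122
  X = 82 − 3·30 + 4·122 = 480
  L = 65
  E = 223 − 4·122 − 4·480 + 3·65 = -1990
ΔE = -1990 − 6503 = -8493; ΔL = 65 − 2896 = -2831
Score = (-5)·(-8493) + (-4)·(-2831) = 53789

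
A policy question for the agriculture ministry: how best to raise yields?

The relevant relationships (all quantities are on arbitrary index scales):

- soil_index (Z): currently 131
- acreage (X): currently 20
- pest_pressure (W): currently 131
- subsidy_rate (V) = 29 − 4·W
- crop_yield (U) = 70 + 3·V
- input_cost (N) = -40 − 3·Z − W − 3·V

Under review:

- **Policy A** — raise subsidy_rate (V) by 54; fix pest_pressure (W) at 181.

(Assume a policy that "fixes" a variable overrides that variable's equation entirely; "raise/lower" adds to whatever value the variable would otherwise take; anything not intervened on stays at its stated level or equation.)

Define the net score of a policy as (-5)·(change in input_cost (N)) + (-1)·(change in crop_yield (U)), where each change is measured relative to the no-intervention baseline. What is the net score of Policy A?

-1502

Baseline:
  Z = 131
  W = 131
  V = 29 − 4·131 = -495
  U = 70 + 3·(-495) = -1415
  N = -40 − 3·131 − 131 − 3·(-495) = 921
Policy A (V + 54, W := 181):
  Z = 131
  W = 181
  V = 29 − 4·181 (+54 from intervention) = -641
  U = 70 + 3·(-641) = -1853
  N = -40 − 3·131 − 181 − 3·(-641) = 1309
ΔN = 1309 − 921 = 388; ΔU = -1853 − (-1415) = -438
Score = (-5)·388 + (-1)·(-438) = -1502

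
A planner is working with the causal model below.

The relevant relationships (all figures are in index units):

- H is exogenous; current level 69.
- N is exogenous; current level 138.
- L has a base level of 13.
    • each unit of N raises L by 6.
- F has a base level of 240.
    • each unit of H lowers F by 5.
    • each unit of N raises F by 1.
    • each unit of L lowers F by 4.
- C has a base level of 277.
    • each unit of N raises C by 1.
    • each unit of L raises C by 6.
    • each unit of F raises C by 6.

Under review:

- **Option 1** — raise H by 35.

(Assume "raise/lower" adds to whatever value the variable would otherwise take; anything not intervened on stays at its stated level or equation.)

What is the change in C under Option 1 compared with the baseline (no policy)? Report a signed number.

Baseline:
  H = 69
  N = 138
  L = 13 + 6·138 = 841
  F = 240 − 5·69 + 138 − 4·841 = -3331
  C = 277 + 138 + 6·841 + 6·(-3331) = -14525
Option 1 (H + 35):
  H = 69 + 35 = 104
  N = 138
  L = 13 + 6·138 = 841
  F = 240 − 5·104 + 138 − 4·841 = -3506
  C = 277 + 138 + 6·841 + 6·(-3506) = -15575
Change in C: -15575 − (-14525) = -1050

-1050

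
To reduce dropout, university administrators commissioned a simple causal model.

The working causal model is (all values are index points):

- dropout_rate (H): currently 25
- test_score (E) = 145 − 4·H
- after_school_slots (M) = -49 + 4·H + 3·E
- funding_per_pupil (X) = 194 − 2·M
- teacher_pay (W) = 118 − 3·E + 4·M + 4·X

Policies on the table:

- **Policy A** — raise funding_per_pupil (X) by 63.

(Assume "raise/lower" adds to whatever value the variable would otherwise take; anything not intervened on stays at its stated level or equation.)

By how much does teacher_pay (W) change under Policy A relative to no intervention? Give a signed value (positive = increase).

Baseline:
  H = 25
  E = 145 − 4·25 = 45
  M = -49 + 4·25 + 3·45 = 186
  X = 194 − 2·186 = -178
  W = 118 − 3·45 + 4·186 + 4·(-178) = 15
Policy A (X + 63):
  H = 25
  E = 145 − 4·25 = 45
  M = -49 + 4·25 + 3·45 = 186
  X = 194 − 2·186 (+63 from intervention) = -115
  W = 118 − 3·45 + 4·186 + 4·(-115) = 267
Change in W: 267 − 15 = 252

252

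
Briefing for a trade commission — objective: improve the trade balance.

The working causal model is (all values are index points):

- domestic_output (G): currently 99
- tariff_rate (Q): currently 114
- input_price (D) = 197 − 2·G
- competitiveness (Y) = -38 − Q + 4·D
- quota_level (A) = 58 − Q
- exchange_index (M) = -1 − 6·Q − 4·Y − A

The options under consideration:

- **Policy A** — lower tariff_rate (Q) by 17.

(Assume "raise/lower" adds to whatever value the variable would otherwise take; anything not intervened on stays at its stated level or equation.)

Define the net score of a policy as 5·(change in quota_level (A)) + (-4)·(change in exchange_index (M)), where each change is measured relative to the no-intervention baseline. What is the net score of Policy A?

17

Baseline:
  G = 99
  Q = 114
  D = 197 − 2·99 = -1
  Y = -38 − 114 + 4·(-1) = -156
  A = 58 − 114 = -56
  M = -1 − 6·114 − 4·(-156) − (-56) = -5
Policy A (Q − 17):
  G = 99
  Q = 114 − 17 = 97
  D = 197 − 2·99 = -1
  Y = -38 − 97 + 4·(-1) = -139
  A = 58 − 97 = -39
  M = -1 − 6·97 − 4·(-139) − (-39) = 12
ΔA = -39 − (-56) = 17; ΔM = 12 − (-5) = 17
Score = 5·17 + (-4)·17 = 17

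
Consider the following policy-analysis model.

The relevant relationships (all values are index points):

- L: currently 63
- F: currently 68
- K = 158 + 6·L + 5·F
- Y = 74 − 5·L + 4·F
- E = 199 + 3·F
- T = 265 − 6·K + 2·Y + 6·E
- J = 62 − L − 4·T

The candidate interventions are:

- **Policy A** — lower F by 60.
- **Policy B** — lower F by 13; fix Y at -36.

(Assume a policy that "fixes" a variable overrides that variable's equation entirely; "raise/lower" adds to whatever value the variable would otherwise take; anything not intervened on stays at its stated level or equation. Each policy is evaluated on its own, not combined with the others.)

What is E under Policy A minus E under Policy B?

-141

Policy A (F − 60):
  F = 68 − 60 = 8
  E = 199 + 3·8 = 223
Policy B (F − 13, Y := -36):
  F = 68 − 13 = 55
  E = 199 + 3·55 = 364
E: 223 − 364 = -141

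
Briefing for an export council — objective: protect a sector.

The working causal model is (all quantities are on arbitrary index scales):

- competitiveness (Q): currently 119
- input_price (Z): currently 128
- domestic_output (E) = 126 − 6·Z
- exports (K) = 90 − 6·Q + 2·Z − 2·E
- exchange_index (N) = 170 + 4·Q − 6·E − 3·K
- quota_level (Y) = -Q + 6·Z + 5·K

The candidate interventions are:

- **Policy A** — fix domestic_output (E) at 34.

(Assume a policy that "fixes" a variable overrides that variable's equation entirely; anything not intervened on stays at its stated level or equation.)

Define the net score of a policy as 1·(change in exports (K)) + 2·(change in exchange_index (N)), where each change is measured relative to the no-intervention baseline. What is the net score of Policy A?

Baseline:
  Q = 119
  Z = 128
  E = 126 − 6·128 = -642
  K = 90 − 6·119 + 2·128 − 2·(-642) = 916
  N = 170 + 4·119 − 6·(-642) − 3·916 = 1750
Policy A (E := 34):
  Q = 119
  Z = 128
  E = 34
  K = 90 − 6·119 + 2·128 − 2·34 = -436
  N = 170 + 4·119 − 6·34 − 3·(-436) = 1750
ΔK = -436 − 916 = -1352; ΔN = 1750 − 1750 = 0
Score = 1·(-1352) + 2·0 = -1352

-1352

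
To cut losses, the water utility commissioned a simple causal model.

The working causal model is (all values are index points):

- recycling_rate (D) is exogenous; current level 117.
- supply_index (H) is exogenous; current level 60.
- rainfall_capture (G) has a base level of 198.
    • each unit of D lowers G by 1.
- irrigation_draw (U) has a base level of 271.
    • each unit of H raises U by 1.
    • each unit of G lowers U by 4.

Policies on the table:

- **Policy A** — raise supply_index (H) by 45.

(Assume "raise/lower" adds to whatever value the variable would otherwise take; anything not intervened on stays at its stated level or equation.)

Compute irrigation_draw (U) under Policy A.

Policy A (H + 45):
  D = 117
  H = 60 + 45 = 105
  G = 198 − 117 = 81
  U = 271 + 105 − 4·81 = 52

52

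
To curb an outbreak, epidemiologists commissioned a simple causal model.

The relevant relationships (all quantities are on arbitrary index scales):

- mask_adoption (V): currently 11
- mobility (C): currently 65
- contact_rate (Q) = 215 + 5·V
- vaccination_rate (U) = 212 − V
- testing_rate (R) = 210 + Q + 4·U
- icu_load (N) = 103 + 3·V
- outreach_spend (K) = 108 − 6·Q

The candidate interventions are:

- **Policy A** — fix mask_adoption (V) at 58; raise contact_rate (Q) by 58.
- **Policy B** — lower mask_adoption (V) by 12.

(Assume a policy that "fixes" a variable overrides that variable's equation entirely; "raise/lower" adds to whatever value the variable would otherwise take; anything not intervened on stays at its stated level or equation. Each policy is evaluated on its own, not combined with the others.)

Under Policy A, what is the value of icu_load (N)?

Policy A (V := 58, Q + 58):
  V = 58
  N = 103 + 3·58 = 277

277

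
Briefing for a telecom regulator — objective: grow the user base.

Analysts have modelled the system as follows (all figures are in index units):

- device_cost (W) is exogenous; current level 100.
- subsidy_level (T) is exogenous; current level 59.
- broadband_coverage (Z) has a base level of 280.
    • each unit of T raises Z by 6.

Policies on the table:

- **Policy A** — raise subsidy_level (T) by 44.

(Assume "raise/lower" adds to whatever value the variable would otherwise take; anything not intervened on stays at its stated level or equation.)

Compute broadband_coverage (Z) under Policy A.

Policy A (T + 44):
  T = 59 + 44 = 103
  Z = 280 + 6·103 = 898

898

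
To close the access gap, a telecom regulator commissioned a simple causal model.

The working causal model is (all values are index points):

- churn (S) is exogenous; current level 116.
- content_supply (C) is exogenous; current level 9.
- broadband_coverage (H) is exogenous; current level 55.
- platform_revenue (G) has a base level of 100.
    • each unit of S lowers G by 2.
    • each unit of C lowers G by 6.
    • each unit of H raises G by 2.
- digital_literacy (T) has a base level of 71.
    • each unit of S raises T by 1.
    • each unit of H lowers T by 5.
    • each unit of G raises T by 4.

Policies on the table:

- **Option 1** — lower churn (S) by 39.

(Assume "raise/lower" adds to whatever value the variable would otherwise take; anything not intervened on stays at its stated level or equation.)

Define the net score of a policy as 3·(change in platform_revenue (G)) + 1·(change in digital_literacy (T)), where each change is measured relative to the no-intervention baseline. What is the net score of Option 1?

Baseline:
  S = 116
  C = 9
  H = 55
  G = 100 − 2·116 − 6·9 + 2·55 = -76
  T = 71 + 116 − 5·55 + 4·(-76) = -392
Option 1 (S − 39):
  S = 116 − 39 = 77
  C = 9
  H = 55
  G = 100 − 2·77 − 6·9 + 2·55 = 2
  T = 71 + 77 − 5·55 + 4·2 = -119
ΔG = 2 − (-76) = 78; ΔT = -119 − (-392) = 273
Score = 3·78 + 1·273 = 507

507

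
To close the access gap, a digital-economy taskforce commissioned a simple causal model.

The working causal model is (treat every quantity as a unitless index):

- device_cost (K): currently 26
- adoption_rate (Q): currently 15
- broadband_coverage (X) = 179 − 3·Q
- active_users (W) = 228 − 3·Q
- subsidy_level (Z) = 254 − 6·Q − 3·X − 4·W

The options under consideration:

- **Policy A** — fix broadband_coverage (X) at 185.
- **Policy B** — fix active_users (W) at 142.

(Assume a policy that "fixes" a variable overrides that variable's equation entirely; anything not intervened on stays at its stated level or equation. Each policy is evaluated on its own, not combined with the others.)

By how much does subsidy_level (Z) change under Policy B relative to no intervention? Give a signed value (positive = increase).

Baseline:
  Q = 15
  X = 179 − 3·15 = 134
  W = 228 − 3·15 = 183
  Z = 254 − 6·15 − 3·134 − 4·183 = -970
Policy B (W := 142):
  Q = 15
  X = 179 − 3·15 = 134
  W = 142
  Z = 254 − 6·15 − 3·134 − 4·142 = -806
Change in Z: -806 − (-970) = 164

164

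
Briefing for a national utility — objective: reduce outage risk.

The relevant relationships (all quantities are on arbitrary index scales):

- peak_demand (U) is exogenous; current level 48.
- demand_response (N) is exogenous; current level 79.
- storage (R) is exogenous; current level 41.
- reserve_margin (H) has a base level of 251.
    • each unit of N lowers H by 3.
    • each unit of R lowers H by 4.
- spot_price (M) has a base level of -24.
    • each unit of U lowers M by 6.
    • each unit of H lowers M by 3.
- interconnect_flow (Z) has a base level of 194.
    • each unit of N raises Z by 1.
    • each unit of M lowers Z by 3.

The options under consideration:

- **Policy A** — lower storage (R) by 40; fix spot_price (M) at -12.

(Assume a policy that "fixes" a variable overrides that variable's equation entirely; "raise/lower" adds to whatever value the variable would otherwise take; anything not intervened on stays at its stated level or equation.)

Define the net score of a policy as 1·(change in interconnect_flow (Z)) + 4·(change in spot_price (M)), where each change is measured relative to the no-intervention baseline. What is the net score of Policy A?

Baseline:
  U = 48
  N = 79
  R = 41
  H = 251 − 3·79 − 4·41 = -150
  M = -24 − 6·48 − 3·(-150) = 138
  Z = 194 + 79 − 3·138 = -141
Policy A (R − 40, M := -12):
  U = 48
  N = 79
  R = 41 − 40 = 1
  H = 251 − 3·79 − 4·1 = 10
  M = -12
  Z = 194 + 79 − 3·(-12) = 309
ΔZ = 309 − (-141) = 450; ΔM = -12 − 138 = -150
Score = 1·450 + 4·(-150) = -150

-150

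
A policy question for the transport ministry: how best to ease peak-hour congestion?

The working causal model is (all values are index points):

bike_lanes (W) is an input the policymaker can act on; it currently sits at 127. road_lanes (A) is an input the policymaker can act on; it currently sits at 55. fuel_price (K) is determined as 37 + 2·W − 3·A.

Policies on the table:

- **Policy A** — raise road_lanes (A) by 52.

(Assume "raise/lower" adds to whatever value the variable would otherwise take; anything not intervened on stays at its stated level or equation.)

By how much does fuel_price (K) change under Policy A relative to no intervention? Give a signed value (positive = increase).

Baseline:
  W = 127
  A = 55
  K = 37 + 2·127 − 3·55 = 126
Policy A (A + 52):
  W = 127
  A = 55 + 52 = 107
  K = 37 + 2·127 − 3·107 = -30
Change in K: -30 − 126 = -156

-156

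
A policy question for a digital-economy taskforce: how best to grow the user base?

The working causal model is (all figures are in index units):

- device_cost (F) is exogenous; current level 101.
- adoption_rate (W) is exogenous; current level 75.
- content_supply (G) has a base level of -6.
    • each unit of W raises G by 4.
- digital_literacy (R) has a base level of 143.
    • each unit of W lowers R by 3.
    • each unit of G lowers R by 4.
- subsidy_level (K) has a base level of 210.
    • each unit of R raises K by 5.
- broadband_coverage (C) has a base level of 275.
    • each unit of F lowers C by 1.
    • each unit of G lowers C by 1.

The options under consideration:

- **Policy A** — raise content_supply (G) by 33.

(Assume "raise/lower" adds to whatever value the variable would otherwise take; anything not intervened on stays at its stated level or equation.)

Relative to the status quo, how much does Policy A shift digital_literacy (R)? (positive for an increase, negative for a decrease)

Baseline:
  W = 75
  G = -6 + 4·75 = 294
  R = 143 − 3·75 − 4·294 = -1258
Policy A (G + 33):
  W = 75
  G = -6 + 4·75 (+33 from intervention) = 327
  R = 143 − 3·75 − 4·327 = -1390
Change in R: -1390 − (-1258) = -132

-132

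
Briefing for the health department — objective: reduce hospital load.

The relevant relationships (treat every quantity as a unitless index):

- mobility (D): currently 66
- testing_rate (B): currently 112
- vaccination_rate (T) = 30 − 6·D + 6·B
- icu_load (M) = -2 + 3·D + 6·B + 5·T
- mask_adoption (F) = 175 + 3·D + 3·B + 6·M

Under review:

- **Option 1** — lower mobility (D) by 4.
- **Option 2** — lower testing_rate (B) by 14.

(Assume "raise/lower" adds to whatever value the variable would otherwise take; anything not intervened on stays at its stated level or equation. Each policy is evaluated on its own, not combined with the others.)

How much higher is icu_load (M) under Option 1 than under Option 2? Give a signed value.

Option 1 (D − 4):
  D = 66 − 4 = 62
  B = 112
  T = 30 − 6·62 + 6·112 = 330
  M = -2 + 3·62 + 6·112 + 5·330 = 2506
Option 2 (B − 14):
  D = 66
  B = 112 − 14 = 98
  T = 30 − 6·66 + 6·98 = 222
  M = -2 + 3·66 + 6·98 + 5·222 = 1894
M: 2506 − 1894 = 612

612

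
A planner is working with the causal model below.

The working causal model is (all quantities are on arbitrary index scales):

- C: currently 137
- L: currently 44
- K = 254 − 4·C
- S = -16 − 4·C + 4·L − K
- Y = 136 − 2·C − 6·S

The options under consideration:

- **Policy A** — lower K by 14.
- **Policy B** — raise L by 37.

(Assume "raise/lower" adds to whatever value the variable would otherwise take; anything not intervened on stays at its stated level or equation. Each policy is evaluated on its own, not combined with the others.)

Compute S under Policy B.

Policy B (L + 37):
  C = 137
  L = 44 + 37 = 81
  K = 254 − 4·137 = -294
  S = -16 − 4·137 + 4·81 − (-294) = 54

54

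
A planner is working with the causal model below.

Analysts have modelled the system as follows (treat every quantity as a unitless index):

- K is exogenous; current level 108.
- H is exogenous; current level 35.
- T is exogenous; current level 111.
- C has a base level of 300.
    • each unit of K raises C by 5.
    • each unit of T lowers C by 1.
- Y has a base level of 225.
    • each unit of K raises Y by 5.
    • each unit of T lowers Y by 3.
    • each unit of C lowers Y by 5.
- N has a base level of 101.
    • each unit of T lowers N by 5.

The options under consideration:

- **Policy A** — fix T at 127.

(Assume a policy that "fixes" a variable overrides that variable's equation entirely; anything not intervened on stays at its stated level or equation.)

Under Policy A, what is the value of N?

-534

Policy A (T := 127):
  T = 127
  N = 101 − 5·127 = -534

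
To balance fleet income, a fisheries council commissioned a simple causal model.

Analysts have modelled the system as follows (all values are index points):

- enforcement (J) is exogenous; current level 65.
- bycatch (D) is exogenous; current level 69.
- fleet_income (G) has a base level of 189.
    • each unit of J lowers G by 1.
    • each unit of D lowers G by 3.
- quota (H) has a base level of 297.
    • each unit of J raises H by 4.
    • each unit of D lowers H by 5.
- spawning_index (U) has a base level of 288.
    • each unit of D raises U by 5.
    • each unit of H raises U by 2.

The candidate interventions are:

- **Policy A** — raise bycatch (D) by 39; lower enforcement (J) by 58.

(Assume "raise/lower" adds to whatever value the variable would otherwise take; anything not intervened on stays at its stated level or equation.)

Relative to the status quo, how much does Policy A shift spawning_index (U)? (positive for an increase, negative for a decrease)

-659

Baseline:
  J = 65
  D = 69
  H = 297 + 4·65 − 5·69 = 212
  U = 288 + 5·69 + 2·212 = 1057
Policy A (D + 39, J − 58):
  J = 65 − 58 = 7
  D = 69 + 39 = 108
  H = 297 + 4·7 − 5·108 = -215
  U = 288 + 5·108 + 2·(-215) = 398
Change in U: 398 − 1057 = -659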